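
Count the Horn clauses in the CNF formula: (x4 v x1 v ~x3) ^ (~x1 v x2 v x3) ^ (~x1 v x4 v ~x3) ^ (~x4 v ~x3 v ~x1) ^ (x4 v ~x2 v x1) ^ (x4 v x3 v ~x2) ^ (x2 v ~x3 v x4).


A Horn clause has at most one positive literal.
Clause 1: 2 positive lit(s) -> not Horn
Clause 2: 2 positive lit(s) -> not Horn
Clause 3: 1 positive lit(s) -> Horn
Clause 4: 0 positive lit(s) -> Horn
Clause 5: 2 positive lit(s) -> not Horn
Clause 6: 2 positive lit(s) -> not Horn
Clause 7: 2 positive lit(s) -> not Horn
Total Horn clauses = 2.

2


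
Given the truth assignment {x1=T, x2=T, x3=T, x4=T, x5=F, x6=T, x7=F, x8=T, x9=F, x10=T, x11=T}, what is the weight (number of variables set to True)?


The weight is the number of variables assigned True.
True variables: x1, x2, x3, x4, x6, x8, x10, x11.
Weight = 8.

8


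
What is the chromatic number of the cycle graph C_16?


A cycle on an even number of vertices is bipartite: alternate two colors around the cycle.
Since 16 is even, two colors suffice, and at least two are needed because the graph has edges.
Chromatic number = 2.

2


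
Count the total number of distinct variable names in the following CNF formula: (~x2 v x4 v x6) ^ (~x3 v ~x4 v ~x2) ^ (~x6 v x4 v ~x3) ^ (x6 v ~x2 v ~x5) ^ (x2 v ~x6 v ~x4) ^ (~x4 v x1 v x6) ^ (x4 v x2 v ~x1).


Identify each distinct variable in the formula.
Variables found: x1, x2, x3, x4, x5, x6.
Total distinct variables = 6.

6


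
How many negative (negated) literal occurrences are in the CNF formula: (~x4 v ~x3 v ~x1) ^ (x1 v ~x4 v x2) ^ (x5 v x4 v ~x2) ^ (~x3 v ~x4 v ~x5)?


Scan each clause for negated literals.
Clause 1: 3 negative; Clause 2: 1 negative; Clause 3: 1 negative; Clause 4: 3 negative.
Total negative literal occurrences = 8.

8


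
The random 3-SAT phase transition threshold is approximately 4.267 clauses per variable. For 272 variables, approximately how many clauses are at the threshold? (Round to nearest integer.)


The 3-SAT phase transition occurs at approximately 4.267 clauses per variable.
m = 4.267 * 272 = 1160.624.
Rounded to nearest integer: 1161.

1161


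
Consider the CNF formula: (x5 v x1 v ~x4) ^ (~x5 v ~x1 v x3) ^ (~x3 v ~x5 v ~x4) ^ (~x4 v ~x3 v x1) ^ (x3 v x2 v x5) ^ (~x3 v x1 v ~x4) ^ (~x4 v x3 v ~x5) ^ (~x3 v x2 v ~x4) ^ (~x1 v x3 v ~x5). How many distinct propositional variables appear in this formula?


Identify each distinct variable in the formula.
Variables found: x1, x2, x3, x4, x5.
Total distinct variables = 5.

5


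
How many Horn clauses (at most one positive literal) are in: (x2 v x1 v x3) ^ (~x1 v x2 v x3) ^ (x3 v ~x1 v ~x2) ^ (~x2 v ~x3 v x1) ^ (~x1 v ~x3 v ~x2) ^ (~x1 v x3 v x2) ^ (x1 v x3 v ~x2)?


A Horn clause has at most one positive literal.
Clause 1: 3 positive lit(s) -> not Horn
Clause 2: 2 positive lit(s) -> not Horn
Clause 3: 1 positive lit(s) -> Horn
Clause 4: 1 positive lit(s) -> Horn
Clause 5: 0 positive lit(s) -> Horn
Clause 6: 2 positive lit(s) -> not Horn
Clause 7: 2 positive lit(s) -> not Horn
Total Horn clauses = 3.

3


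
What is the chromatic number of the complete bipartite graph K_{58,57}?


K_{58,57} is bipartite by definition: the two parts are independent sets, with every edge crossing between them.
Color all vertices in one part with color 1 and all vertices in the other part with color 2.
Since the graph has at least one edge, one color does not suffice.
Chromatic number = 2.

2


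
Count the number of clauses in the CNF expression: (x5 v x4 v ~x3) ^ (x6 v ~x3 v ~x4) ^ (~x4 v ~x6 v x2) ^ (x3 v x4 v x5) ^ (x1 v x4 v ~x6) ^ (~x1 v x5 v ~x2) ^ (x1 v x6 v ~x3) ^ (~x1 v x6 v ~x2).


Each group enclosed in parentheses joined by ^ is one clause.
Counting the conjuncts: 8 clauses.

8


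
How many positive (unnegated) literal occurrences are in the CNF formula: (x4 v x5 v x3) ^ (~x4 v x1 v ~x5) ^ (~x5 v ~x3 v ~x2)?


Scan each clause for unnegated literals.
Clause 1: 3 positive; Clause 2: 1 positive; Clause 3: 0 positive.
Total positive literal occurrences = 4.

4


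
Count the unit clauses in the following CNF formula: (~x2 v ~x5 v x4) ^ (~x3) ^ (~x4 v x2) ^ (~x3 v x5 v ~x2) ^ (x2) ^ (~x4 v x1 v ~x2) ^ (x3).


A unit clause contains exactly one literal.
Unit clauses found: (~x3), (x2), (x3).
Count = 3.

3


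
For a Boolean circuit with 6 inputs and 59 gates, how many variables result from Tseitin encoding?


The Tseitin transformation introduces one auxiliary variable per gate.
Total variables = inputs + gates = 6 + 59 = 65.

65


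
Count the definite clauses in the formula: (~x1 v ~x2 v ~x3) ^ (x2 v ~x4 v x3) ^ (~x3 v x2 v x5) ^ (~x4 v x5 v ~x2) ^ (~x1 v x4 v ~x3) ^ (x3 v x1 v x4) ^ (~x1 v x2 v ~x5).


A definite clause has exactly one positive literal.
Clause 1: 0 positive -> not definite
Clause 2: 2 positive -> not definite
Clause 3: 2 positive -> not definite
Clause 4: 1 positive -> definite
Clause 5: 1 positive -> definite
Clause 6: 3 positive -> not definite
Clause 7: 1 positive -> definite
Definite clause count = 3.

3


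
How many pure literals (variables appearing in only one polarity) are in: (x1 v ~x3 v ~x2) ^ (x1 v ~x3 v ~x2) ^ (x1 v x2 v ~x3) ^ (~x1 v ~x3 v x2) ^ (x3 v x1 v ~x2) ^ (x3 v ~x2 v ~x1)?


A pure literal appears in only one polarity across all clauses.
No pure literals found.
Count = 0.

0


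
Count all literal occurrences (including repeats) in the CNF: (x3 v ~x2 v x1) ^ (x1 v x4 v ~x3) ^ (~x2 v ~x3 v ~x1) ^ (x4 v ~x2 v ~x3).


Clause lengths: 3, 3, 3, 3.
Sum = 3 + 3 + 3 + 3 = 12.

12


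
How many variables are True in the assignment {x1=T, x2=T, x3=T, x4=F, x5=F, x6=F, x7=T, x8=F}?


The weight is the number of variables assigned True.
True variables: x1, x2, x3, x7.
Weight = 4.

4


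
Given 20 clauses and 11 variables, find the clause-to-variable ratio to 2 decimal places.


Clause-to-variable ratio = clauses / variables.
20 / 11 = 1.82.

1.82


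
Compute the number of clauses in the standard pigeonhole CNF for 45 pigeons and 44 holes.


The PHP encoding has two parts:
1) At-least-one-hole clauses: 45 (one per pigeon, each with 44 literals).
2) At-most-one-pigeon-per-hole clauses: 44 holes * C(45,2) = 44 * 990 = 43560.
Total clauses = 45 + 43560 = 43605.

43605


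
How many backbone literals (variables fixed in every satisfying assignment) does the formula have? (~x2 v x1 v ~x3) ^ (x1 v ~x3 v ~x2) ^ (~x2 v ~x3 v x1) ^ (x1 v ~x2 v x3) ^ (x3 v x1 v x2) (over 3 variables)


Find all satisfying assignments: 5 model(s).
Check which variables have the same value in every model.
No variable is fixed across all models.
Backbone size = 0.

0


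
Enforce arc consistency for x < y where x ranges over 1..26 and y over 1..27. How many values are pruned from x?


For the constraint x < y, x needs a supporting value in y's domain.
x can be at most 26 (one less than y's maximum).
Valid x values from domain: 26 out of 26.
Pruned = 26 - 26 = 0.

0


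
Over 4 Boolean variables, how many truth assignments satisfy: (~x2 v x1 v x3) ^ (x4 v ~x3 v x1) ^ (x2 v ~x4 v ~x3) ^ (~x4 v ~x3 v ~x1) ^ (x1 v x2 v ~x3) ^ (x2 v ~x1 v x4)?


Enumerate all 16 truth assignments over 4 variables.
Test each against every clause.
Satisfying assignments found: 7.

7


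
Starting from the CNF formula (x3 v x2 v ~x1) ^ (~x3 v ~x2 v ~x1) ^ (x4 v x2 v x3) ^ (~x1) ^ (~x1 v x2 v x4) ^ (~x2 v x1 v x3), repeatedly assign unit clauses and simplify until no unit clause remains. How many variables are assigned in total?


Unit propagation repeatedly assigns the literal in any unit clause, then simplifies.
Assignments in order: x1 = F.
No further unit clauses remain.
Total variables assigned = 1.

1


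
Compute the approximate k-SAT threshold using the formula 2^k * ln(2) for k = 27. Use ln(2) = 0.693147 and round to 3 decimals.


Using the asymptotic formula: threshold ~ 2^k * ln(2).
2^27 = 134217728.
134217728 * 0.693147 = 93032615.51.

93032615.51


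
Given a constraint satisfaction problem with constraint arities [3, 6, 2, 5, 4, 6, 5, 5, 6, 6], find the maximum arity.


The arities are: 3, 6, 2, 5, 4, 6, 5, 5, 6, 6.
Scan for the maximum value.
Maximum arity = 6.

6


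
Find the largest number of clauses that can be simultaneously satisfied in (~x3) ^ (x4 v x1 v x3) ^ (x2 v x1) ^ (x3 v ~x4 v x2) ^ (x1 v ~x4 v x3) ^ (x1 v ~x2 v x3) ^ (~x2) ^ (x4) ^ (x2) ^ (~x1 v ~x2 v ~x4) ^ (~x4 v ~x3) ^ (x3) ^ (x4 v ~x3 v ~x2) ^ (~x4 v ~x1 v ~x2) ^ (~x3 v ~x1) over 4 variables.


Enumerate all 16 truth assignments.
For each, count how many of the 15 clauses are satisfied.
The formula is not fully satisfiable, so the maximum is below 15.
Maximum simultaneously satisfiable clauses = 12.

12


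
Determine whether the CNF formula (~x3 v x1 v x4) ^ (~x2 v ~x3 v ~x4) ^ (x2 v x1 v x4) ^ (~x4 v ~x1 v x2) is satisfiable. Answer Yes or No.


Check all 16 possible truth assignments.
Number of satisfying assignments found: 9.
The formula is satisfiable.

Yes


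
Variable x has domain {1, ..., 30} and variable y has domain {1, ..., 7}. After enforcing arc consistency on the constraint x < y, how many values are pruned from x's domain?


For the constraint x < y, x needs a supporting value in y's domain.
x can be at most 6 (one less than y's maximum).
Valid x values from domain: 6 out of 30.
Pruned = 30 - 6 = 24.

24


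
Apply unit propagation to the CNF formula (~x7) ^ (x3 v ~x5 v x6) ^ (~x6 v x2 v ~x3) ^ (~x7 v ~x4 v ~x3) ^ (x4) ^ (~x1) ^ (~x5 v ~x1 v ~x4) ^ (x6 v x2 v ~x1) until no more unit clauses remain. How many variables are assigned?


Unit propagation repeatedly assigns the literal in any unit clause, then simplifies.
Assignments in order: x7 = F, x4 = T, x1 = F.
No further unit clauses remain.
Total variables assigned = 3.

3


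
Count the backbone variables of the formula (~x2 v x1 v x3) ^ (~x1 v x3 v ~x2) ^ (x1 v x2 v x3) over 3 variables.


Find all satisfying assignments: 5 model(s).
Check which variables have the same value in every model.
No variable is fixed across all models.
Backbone size = 0.

0


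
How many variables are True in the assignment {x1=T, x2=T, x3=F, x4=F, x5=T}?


The weight is the number of variables assigned True.
True variables: x1, x2, x5.
Weight = 3.

3


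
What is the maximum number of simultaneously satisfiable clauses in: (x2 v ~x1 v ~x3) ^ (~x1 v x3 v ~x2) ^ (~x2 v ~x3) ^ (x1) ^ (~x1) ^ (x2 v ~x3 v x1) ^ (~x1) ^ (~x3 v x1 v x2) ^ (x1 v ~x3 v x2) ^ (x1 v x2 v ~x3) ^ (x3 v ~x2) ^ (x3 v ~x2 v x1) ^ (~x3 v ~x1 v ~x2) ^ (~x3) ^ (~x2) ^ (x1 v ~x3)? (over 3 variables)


Enumerate all 8 truth assignments.
For each, count how many of the 16 clauses are satisfied.
The formula is not fully satisfiable, so the maximum is below 16.
Maximum simultaneously satisfiable clauses = 15.

15


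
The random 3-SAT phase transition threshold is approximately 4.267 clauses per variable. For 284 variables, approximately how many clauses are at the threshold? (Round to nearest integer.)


The 3-SAT phase transition occurs at approximately 4.267 clauses per variable.
m = 4.267 * 284 = 1211.828.
Rounded to nearest integer: 1212.

1212


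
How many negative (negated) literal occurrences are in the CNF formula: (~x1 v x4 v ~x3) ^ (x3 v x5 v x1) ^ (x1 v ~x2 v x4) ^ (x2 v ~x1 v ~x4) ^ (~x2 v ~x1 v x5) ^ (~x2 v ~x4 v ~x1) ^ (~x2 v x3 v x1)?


Scan each clause for negated literals.
Clause 1: 2 negative; Clause 2: 0 negative; Clause 3: 1 negative; Clause 4: 2 negative; Clause 5: 2 negative; Clause 6: 3 negative; Clause 7: 1 negative.
Total negative literal occurrences = 11.

11


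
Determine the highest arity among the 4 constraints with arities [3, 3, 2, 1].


The arities are: 3, 3, 2, 1.
Scan for the maximum value.
Maximum arity = 3.

3


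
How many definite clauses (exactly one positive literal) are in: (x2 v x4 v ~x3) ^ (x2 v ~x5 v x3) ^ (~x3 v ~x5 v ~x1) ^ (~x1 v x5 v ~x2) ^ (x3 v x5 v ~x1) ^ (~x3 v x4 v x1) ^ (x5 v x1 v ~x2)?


A definite clause has exactly one positive literal.
Clause 1: 2 positive -> not definite
Clause 2: 2 positive -> not definite
Clause 3: 0 positive -> not definite
Clause 4: 1 positive -> definite
Clause 5: 2 positive -> not definite
Clause 6: 2 positive -> not definite
Clause 7: 2 positive -> not definite
Definite clause count = 1.

1


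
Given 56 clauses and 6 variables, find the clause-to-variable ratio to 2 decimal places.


Clause-to-variable ratio = clauses / variables.
56 / 6 = 9.33.

9.33


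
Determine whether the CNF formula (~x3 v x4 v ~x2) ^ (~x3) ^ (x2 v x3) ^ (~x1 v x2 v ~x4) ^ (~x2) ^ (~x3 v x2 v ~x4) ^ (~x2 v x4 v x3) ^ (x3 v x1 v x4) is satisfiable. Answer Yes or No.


Check all 16 possible truth assignments.
Number of satisfying assignments found: 0.
The formula is unsatisfiable.

No


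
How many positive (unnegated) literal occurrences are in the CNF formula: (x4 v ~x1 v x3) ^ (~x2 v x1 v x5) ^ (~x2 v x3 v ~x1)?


Scan each clause for unnegated literals.
Clause 1: 2 positive; Clause 2: 2 positive; Clause 3: 1 positive.
Total positive literal occurrences = 5.

5


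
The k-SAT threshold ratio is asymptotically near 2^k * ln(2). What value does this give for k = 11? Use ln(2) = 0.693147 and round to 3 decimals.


Using the asymptotic formula: threshold ~ 2^k * ln(2).
2^11 = 2048.
2048 * 0.693147 = 1419.565.

1419.565


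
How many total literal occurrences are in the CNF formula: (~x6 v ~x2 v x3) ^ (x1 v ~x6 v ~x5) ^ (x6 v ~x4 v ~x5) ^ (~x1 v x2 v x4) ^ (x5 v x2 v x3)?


Clause lengths: 3, 3, 3, 3, 3.
Sum = 3 + 3 + 3 + 3 + 3 = 15.

15


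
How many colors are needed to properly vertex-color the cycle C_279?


An odd cycle cannot be 2-colored: alternating two colors around the cycle returns to the start with a conflict.
Since 279 is odd, three colors are required (and three suffice).
Chromatic number = 3.

3


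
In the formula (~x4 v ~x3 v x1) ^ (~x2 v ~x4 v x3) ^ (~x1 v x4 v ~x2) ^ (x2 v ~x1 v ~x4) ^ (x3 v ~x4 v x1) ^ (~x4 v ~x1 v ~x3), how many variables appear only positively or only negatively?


A pure literal appears in only one polarity across all clauses.
No pure literals found.
Count = 0.

0


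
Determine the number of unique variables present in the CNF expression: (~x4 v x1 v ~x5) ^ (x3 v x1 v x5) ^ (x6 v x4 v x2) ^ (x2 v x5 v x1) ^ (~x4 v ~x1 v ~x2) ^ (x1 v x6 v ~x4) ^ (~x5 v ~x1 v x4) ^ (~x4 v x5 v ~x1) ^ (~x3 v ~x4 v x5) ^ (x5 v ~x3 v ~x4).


Identify each distinct variable in the formula.
Variables found: x1, x2, x3, x4, x5, x6.
Total distinct variables = 6.

6


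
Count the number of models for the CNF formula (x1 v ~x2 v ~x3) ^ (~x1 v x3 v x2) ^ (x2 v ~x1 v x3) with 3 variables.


Enumerate all 8 truth assignments over 3 variables.
Test each against every clause.
Satisfying assignments found: 6.

6


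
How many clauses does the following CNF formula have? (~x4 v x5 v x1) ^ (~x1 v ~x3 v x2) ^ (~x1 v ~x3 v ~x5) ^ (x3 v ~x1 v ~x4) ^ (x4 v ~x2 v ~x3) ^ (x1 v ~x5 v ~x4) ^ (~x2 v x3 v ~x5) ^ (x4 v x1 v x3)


Each group enclosed in parentheses joined by ^ is one clause.
Counting the conjuncts: 8 clauses.

8


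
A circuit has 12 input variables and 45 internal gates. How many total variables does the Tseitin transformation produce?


The Tseitin transformation introduces one auxiliary variable per gate.
Total variables = inputs + gates = 12 + 45 = 57.

57


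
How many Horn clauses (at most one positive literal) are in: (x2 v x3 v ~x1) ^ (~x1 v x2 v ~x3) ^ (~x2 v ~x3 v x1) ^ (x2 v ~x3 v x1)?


A Horn clause has at most one positive literal.
Clause 1: 2 positive lit(s) -> not Horn
Clause 2: 1 positive lit(s) -> Horn
Clause 3: 1 positive lit(s) -> Horn
Clause 4: 2 positive lit(s) -> not Horn
Total Horn clauses = 2.

2


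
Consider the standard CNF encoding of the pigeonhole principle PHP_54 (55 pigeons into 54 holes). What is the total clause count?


The PHP encoding has two parts:
1) At-least-one-hole clauses: 55 (one per pigeon, each with 54 literals).
2) At-most-one-pigeon-per-hole clauses: 54 holes * C(55,2) = 54 * 1485 = 80190.
Total clauses = 55 + 80190 = 80245.

80245


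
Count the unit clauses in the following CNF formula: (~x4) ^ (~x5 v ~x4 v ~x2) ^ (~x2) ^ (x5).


A unit clause contains exactly one literal.
Unit clauses found: (~x4), (~x2), (x5).
Count = 3.

3


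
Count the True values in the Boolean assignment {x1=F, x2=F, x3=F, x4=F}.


The weight is the number of variables assigned True.
True variables: none.
Weight = 0.

0


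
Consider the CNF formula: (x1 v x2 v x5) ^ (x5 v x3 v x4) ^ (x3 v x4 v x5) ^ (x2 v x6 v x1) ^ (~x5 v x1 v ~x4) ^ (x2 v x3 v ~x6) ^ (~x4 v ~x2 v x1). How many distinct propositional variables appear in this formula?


Identify each distinct variable in the formula.
Variables found: x1, x2, x3, x4, x5, x6.
Total distinct variables = 6.

6


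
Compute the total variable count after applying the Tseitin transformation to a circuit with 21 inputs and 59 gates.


The Tseitin transformation introduces one auxiliary variable per gate.
Total variables = inputs + gates = 21 + 59 = 80.

80


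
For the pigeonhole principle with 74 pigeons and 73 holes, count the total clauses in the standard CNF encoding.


The PHP encoding has two parts:
1) At-least-one-hole clauses: 74 (one per pigeon, each with 73 literals).
2) At-most-one-pigeon-per-hole clauses: 73 holes * C(74,2) = 73 * 2701 = 197173.
Total clauses = 74 + 197173 = 197247.

197247


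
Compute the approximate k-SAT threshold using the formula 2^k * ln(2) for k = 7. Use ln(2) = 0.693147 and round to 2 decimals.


Using the asymptotic formula: threshold ~ 2^k * ln(2).
2^7 = 128.
128 * 0.693147 = 88.72.

88.72


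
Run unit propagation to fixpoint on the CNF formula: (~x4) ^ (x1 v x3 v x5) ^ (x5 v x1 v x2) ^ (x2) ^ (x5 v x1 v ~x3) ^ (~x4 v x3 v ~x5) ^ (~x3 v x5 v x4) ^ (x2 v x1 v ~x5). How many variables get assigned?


Unit propagation repeatedly assigns the literal in any unit clause, then simplifies.
Assignments in order: x4 = F, x2 = T.
No further unit clauses remain.
Total variables assigned = 2.

2


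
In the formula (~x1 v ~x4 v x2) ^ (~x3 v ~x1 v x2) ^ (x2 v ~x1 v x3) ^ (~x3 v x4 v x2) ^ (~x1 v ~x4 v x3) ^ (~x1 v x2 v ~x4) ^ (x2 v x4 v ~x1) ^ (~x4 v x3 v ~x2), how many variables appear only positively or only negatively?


A pure literal appears in only one polarity across all clauses.
Pure literals: x1 (negative only).
Count = 1.

1


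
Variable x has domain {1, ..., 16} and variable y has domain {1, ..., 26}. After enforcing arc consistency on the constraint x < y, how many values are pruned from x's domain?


For the constraint x < y, x needs a supporting value in y's domain.
x can be at most 25 (one less than y's maximum).
Valid x values from domain: 16 out of 16.
Pruned = 16 - 16 = 0.

0


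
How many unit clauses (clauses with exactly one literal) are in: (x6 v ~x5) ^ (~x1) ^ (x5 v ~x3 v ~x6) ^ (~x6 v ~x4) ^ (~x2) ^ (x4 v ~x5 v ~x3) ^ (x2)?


A unit clause contains exactly one literal.
Unit clauses found: (~x1), (~x2), (x2).
Count = 3.

3


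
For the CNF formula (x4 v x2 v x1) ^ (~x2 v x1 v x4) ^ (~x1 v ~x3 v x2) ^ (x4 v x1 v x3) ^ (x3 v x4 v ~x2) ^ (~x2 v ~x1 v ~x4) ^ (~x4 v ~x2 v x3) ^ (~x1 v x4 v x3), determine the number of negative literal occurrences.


Scan each clause for negated literals.
Clause 1: 0 negative; Clause 2: 1 negative; Clause 3: 2 negative; Clause 4: 0 negative; Clause 5: 1 negative; Clause 6: 3 negative; Clause 7: 2 negative; Clause 8: 1 negative.
Total negative literal occurrences = 10.

10


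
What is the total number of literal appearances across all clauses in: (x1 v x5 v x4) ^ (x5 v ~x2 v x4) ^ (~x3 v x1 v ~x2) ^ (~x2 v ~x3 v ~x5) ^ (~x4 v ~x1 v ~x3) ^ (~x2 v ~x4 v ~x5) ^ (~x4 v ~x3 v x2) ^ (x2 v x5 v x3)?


Clause lengths: 3, 3, 3, 3, 3, 3, 3, 3.
Sum = 3 + 3 + 3 + 3 + 3 + 3 + 3 + 3 = 24.

24


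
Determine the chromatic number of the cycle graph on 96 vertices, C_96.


A cycle on an even number of vertices is bipartite: alternate two colors around the cycle.
Since 96 is even, two colors suffice, and at least two are needed because the graph has edges.
Chromatic number = 2.

2


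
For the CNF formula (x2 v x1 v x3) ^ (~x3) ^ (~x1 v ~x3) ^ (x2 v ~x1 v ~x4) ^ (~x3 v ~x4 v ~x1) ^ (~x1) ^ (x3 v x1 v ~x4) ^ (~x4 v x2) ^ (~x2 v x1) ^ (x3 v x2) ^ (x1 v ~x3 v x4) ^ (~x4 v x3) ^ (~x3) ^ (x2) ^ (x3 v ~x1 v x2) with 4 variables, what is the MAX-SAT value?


Enumerate all 16 truth assignments.
For each, count how many of the 15 clauses are satisfied.
The formula is not fully satisfiable, so the maximum is below 15.
Maximum simultaneously satisfiable clauses = 14.

14


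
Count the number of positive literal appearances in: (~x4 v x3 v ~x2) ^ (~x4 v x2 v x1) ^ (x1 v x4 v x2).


Scan each clause for unnegated literals.
Clause 1: 1 positive; Clause 2: 2 positive; Clause 3: 3 positive.
Total positive literal occurrences = 6.

6


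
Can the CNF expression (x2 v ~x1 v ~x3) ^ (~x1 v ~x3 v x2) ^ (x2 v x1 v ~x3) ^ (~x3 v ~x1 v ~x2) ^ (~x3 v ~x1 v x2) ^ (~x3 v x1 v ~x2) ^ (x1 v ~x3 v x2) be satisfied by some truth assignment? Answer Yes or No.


Check all 8 possible truth assignments.
Number of satisfying assignments found: 4.
The formula is satisfiable.

Yes


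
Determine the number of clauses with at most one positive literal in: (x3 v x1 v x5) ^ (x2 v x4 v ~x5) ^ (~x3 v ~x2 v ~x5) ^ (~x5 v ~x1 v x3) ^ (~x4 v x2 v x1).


A Horn clause has at most one positive literal.
Clause 1: 3 positive lit(s) -> not Horn
Clause 2: 2 positive lit(s) -> not Horn
Clause 3: 0 positive lit(s) -> Horn
Clause 4: 1 positive lit(s) -> Horn
Clause 5: 2 positive lit(s) -> not Horn
Total Horn clauses = 2.

2


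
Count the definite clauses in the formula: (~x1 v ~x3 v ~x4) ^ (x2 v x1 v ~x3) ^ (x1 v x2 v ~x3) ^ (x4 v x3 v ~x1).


A definite clause has exactly one positive literal.
Clause 1: 0 positive -> not definite
Clause 2: 2 positive -> not definite
Clause 3: 2 positive -> not definite
Clause 4: 2 positive -> not definite
Definite clause count = 0.

0


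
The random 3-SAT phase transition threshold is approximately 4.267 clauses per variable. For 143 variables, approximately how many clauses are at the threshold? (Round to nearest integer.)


The 3-SAT phase transition occurs at approximately 4.267 clauses per variable.
m = 4.267 * 143 = 610.181.
Rounded to nearest integer: 610.

610


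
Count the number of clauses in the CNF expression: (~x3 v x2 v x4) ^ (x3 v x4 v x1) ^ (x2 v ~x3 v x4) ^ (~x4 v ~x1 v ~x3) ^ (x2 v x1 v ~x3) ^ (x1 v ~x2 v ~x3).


Each group enclosed in parentheses joined by ^ is one clause.
Counting the conjuncts: 6 clauses.

6


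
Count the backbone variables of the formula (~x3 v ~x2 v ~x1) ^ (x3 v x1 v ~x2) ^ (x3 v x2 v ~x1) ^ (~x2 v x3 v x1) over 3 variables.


Find all satisfying assignments: 5 model(s).
Check which variables have the same value in every model.
No variable is fixed across all models.
Backbone size = 0.

0


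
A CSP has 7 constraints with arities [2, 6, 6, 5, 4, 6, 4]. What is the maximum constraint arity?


The arities are: 2, 6, 6, 5, 4, 6, 4.
Scan for the maximum value.
Maximum arity = 6.

6


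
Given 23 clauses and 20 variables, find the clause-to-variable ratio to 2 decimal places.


Clause-to-variable ratio = clauses / variables.
23 / 20 = 1.15.

1.15


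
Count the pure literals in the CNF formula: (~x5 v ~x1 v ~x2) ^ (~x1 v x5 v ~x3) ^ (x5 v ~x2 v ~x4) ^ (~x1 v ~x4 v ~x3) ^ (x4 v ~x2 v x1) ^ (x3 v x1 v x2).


A pure literal appears in only one polarity across all clauses.
No pure literals found.
Count = 0.

0


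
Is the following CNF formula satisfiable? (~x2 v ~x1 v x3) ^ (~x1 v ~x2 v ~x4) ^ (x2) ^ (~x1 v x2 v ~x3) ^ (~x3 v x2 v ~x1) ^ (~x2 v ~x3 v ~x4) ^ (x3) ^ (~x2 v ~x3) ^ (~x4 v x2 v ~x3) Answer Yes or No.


Check all 16 possible truth assignments.
Number of satisfying assignments found: 0.
The formula is unsatisfiable.

No


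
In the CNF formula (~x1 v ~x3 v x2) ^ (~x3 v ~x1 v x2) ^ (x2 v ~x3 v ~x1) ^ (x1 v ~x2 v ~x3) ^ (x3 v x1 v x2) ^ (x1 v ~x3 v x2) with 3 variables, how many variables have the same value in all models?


Find all satisfying assignments: 4 model(s).
Check which variables have the same value in every model.
No variable is fixed across all models.
Backbone size = 0.

0


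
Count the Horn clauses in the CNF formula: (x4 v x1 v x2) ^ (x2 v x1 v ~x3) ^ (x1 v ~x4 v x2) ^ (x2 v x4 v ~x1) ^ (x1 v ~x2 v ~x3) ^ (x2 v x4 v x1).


A Horn clause has at most one positive literal.
Clause 1: 3 positive lit(s) -> not Horn
Clause 2: 2 positive lit(s) -> not Horn
Clause 3: 2 positive lit(s) -> not Horn
Clause 4: 2 positive lit(s) -> not Horn
Clause 5: 1 positive lit(s) -> Horn
Clause 6: 3 positive lit(s) -> not Horn
Total Horn clauses = 1.

1


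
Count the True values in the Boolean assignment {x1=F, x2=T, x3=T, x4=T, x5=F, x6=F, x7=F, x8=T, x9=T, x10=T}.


The weight is the number of variables assigned True.
True variables: x2, x3, x4, x8, x9, x10.
Weight = 6.

6


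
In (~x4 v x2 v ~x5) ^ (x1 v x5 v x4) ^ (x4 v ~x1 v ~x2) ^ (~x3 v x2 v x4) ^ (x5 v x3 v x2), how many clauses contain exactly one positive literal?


A definite clause has exactly one positive literal.
Clause 1: 1 positive -> definite
Clause 2: 3 positive -> not definite
Clause 3: 1 positive -> definite
Clause 4: 2 positive -> not definite
Clause 5: 3 positive -> not definite
Definite clause count = 2.

2


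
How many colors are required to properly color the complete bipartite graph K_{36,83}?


K_{36,83} is bipartite by definition: the two parts are independent sets, with every edge crossing between them.
Color all vertices in one part with color 1 and all vertices in the other part with color 2.
Since the graph has at least one edge, one color does not suffice.
Chromatic number = 2.

2


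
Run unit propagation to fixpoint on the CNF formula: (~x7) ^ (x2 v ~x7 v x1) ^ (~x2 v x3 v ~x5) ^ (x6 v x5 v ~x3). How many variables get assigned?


Unit propagation repeatedly assigns the literal in any unit clause, then simplifies.
Assignments in order: x7 = F.
No further unit clauses remain.
Total variables assigned = 1.

1


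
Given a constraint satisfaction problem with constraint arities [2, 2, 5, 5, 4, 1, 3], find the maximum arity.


The arities are: 2, 2, 5, 5, 4, 1, 3.
Scan for the maximum value.
Maximum arity = 5.

5


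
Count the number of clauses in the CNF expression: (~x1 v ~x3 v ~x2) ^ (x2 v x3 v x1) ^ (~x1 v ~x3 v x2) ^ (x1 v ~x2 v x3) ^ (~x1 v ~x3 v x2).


Each group enclosed in parentheses joined by ^ is one clause.
Counting the conjuncts: 5 clauses.

5


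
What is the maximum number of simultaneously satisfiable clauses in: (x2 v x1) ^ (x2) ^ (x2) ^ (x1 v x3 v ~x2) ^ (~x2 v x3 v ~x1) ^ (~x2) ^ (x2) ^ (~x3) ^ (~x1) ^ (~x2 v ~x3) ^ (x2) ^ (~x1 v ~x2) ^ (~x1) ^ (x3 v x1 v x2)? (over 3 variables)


Enumerate all 8 truth assignments.
For each, count how many of the 14 clauses are satisfied.
The formula is not fully satisfiable, so the maximum is below 14.
Maximum simultaneously satisfiable clauses = 12.

12


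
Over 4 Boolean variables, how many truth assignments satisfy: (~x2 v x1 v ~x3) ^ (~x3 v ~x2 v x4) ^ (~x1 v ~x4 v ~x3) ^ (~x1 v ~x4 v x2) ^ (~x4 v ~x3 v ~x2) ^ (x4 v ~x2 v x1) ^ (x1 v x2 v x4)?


Enumerate all 16 truth assignments over 4 variables.
Test each against every clause.
Satisfying assignments found: 7.

7


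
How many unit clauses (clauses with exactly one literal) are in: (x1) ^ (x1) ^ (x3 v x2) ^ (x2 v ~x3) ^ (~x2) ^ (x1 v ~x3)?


A unit clause contains exactly one literal.
Unit clauses found: (x1), (x1), (~x2).
Count = 3.

3


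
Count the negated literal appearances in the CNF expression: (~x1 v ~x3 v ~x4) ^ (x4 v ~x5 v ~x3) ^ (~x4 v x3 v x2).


Scan each clause for negated literals.
Clause 1: 3 negative; Clause 2: 2 negative; Clause 3: 1 negative.
Total negative literal occurrences = 6.

6


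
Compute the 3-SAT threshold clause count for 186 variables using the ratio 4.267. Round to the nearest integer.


The 3-SAT phase transition occurs at approximately 4.267 clauses per variable.
m = 4.267 * 186 = 793.662.
Rounded to nearest integer: 794.

794


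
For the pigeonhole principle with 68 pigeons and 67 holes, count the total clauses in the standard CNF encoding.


The PHP encoding has two parts:
1) At-least-one-hole clauses: 68 (one per pigeon, each with 67 literals).
2) At-most-one-pigeon-per-hole clauses: 67 holes * C(68,2) = 67 * 2278 = 152626.
Total clauses = 68 + 152626 = 152694.

152694


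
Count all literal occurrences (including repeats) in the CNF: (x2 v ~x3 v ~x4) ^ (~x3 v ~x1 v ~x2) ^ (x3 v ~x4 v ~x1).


Clause lengths: 3, 3, 3.
Sum = 3 + 3 + 3 = 9.

9


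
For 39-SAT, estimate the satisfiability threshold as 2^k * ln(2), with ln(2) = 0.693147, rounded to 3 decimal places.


Using the asymptotic formula: threshold ~ 2^k * ln(2).
2^39 = 549755813888.
549755813888 * 0.693147 = 381061593129.026.

381061593129.026


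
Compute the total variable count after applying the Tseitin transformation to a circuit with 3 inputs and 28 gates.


The Tseitin transformation introduces one auxiliary variable per gate.
Total variables = inputs + gates = 3 + 28 = 31.

31


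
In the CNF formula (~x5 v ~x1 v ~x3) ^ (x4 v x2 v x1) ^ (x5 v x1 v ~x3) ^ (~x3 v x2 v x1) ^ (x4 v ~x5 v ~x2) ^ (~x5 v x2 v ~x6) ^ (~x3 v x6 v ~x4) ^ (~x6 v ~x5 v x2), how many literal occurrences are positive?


Scan each clause for unnegated literals.
Clause 1: 0 positive; Clause 2: 3 positive; Clause 3: 2 positive; Clause 4: 2 positive; Clause 5: 1 positive; Clause 6: 1 positive; Clause 7: 1 positive; Clause 8: 1 positive.
Total positive literal occurrences = 11.

11


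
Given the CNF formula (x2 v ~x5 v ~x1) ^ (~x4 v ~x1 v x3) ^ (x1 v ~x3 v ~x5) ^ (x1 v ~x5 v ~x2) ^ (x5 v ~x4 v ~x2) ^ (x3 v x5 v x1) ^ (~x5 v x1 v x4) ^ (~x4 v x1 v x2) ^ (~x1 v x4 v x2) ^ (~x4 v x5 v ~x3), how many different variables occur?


Identify each distinct variable in the formula.
Variables found: x1, x2, x3, x4, x5.
Total distinct variables = 5.

5


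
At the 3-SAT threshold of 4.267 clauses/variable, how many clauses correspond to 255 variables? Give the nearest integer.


The 3-SAT phase transition occurs at approximately 4.267 clauses per variable.
m = 4.267 * 255 = 1088.085.
Rounded to nearest integer: 1088.

1088


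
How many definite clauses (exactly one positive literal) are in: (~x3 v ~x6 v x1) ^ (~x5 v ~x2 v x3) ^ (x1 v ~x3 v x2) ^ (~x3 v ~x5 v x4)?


A definite clause has exactly one positive literal.
Clause 1: 1 positive -> definite
Clause 2: 1 positive -> definite
Clause 3: 2 positive -> not definite
Clause 4: 1 positive -> definite
Definite clause count = 3.

3


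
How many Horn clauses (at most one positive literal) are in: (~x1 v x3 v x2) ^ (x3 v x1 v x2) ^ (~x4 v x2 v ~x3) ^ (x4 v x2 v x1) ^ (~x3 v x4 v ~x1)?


A Horn clause has at most one positive literal.
Clause 1: 2 positive lit(s) -> not Horn
Clause 2: 3 positive lit(s) -> not Horn
Clause 3: 1 positive lit(s) -> Horn
Clause 4: 3 positive lit(s) -> not Horn
Clause 5: 1 positive lit(s) -> Horn
Total Horn clauses = 2.

2


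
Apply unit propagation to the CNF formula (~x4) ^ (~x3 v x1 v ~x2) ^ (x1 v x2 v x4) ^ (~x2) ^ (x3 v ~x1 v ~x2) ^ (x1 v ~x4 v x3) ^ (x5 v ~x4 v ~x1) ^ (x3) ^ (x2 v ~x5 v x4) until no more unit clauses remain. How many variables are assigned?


Unit propagation repeatedly assigns the literal in any unit clause, then simplifies.
Assignments in order: x4 = F, x2 = F, x1 = T, x3 = T, x5 = F.
No further unit clauses remain.
Total variables assigned = 5.

5


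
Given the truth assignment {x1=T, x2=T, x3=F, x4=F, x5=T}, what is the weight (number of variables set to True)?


The weight is the number of variables assigned True.
True variables: x1, x2, x5.
Weight = 3.

3


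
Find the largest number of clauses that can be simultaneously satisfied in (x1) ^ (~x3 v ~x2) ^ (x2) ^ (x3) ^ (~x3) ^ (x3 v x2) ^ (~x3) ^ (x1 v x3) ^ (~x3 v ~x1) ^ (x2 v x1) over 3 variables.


Enumerate all 8 truth assignments.
For each, count how many of the 10 clauses are satisfied.
The formula is not fully satisfiable, so the maximum is below 10.
Maximum simultaneously satisfiable clauses = 9.

9


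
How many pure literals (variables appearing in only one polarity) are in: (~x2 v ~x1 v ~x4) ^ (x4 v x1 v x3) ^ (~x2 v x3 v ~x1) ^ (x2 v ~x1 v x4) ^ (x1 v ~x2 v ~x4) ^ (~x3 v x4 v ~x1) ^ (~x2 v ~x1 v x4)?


A pure literal appears in only one polarity across all clauses.
No pure literals found.
Count = 0.

0


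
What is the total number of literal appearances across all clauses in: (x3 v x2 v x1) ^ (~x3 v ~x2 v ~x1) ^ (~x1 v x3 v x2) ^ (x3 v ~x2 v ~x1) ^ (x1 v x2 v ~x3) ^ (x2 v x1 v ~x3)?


Clause lengths: 3, 3, 3, 3, 3, 3.
Sum = 3 + 3 + 3 + 3 + 3 + 3 = 18.

18


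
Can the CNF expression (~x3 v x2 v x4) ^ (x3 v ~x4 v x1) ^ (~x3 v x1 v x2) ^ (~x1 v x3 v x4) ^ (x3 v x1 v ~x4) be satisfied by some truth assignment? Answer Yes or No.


Check all 16 possible truth assignments.
Number of satisfying assignments found: 9.
The formula is satisfiable.

Yes


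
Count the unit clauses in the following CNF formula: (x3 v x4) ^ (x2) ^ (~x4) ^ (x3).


A unit clause contains exactly one literal.
Unit clauses found: (x2), (~x4), (x3).
Count = 3.

3


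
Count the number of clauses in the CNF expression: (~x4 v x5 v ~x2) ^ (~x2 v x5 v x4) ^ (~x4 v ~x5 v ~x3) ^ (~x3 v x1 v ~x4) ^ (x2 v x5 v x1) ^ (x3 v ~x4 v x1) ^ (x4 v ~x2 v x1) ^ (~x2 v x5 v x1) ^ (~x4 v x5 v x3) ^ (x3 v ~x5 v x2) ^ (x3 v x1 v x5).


Each group enclosed in parentheses joined by ^ is one clause.
Counting the conjuncts: 11 clauses.

11


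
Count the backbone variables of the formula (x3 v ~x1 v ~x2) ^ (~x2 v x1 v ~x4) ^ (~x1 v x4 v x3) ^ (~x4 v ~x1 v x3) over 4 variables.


Find all satisfying assignments: 10 model(s).
Check which variables have the same value in every model.
No variable is fixed across all models.
Backbone size = 0.

0


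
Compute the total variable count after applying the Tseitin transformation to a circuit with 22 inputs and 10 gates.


The Tseitin transformation introduces one auxiliary variable per gate.
Total variables = inputs + gates = 22 + 10 = 32.

32


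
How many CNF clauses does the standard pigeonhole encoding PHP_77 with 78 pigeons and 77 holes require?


The PHP encoding has two parts:
1) At-least-one-hole clauses: 78 (one per pigeon, each with 77 literals).
2) At-most-one-pigeon-per-hole clauses: 77 holes * C(78,2) = 77 * 3003 = 231231.
Total clauses = 78 + 231231 = 231309.

231309


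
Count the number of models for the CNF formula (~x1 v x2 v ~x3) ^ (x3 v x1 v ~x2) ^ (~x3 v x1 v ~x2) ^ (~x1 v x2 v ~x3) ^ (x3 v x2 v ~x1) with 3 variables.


Enumerate all 8 truth assignments over 3 variables.
Test each against every clause.
Satisfying assignments found: 4.

4


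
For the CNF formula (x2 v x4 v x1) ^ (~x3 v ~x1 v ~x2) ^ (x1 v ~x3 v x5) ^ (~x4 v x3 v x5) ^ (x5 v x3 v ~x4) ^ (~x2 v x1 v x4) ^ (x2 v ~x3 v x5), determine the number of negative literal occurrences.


Scan each clause for negated literals.
Clause 1: 0 negative; Clause 2: 3 negative; Clause 3: 1 negative; Clause 4: 1 negative; Clause 5: 1 negative; Clause 6: 1 negative; Clause 7: 1 negative.
Total negative literal occurrences = 8.

8


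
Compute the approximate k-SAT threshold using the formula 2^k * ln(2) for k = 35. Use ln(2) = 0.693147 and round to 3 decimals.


Using the asymptotic formula: threshold ~ 2^k * ln(2).
2^35 = 34359738368.
34359738368 * 0.693147 = 23816349570.564.

23816349570.564


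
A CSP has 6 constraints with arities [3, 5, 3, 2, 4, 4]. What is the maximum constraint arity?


The arities are: 3, 5, 3, 2, 4, 4.
Scan for the maximum value.
Maximum arity = 5.

5


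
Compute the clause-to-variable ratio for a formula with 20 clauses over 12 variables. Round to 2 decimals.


Clause-to-variable ratio = clauses / variables.
20 / 12 = 1.67.

1.67


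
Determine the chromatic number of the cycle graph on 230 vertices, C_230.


A cycle on an even number of vertices is bipartite: alternate two colors around the cycle.
Since 230 is even, two colors suffice, and at least two are needed because the graph has edges.
Chromatic number = 2.

2


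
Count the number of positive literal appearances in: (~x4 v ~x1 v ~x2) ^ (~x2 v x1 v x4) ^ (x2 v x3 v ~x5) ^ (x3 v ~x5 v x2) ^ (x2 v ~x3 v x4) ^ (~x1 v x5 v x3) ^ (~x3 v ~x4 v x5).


Scan each clause for unnegated literals.
Clause 1: 0 positive; Clause 2: 2 positive; Clause 3: 2 positive; Clause 4: 2 positive; Clause 5: 2 positive; Clause 6: 2 positive; Clause 7: 1 positive.
Total positive literal occurrences = 11.

11


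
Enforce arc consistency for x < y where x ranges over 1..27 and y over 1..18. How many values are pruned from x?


For the constraint x < y, x needs a supporting value in y's domain.
x can be at most 17 (one less than y's maximum).
Valid x values from domain: 17 out of 27.
Pruned = 27 - 17 = 10.

10


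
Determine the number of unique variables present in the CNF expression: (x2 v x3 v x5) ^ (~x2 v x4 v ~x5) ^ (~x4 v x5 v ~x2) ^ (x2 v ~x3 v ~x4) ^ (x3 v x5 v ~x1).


Identify each distinct variable in the formula.
Variables found: x1, x2, x3, x4, x5.
Total distinct variables = 5.

5


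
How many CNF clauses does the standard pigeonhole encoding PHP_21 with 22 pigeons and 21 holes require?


The PHP encoding has two parts:
1) At-least-one-hole clauses: 22 (one per pigeon, each with 21 literals).
2) At-most-one-pigeon-per-hole clauses: 21 holes * C(22,2) = 21 * 231 = 4851.
Total clauses = 22 + 4851 = 4873.

4873


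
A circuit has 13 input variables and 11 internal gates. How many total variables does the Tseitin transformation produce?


The Tseitin transformation introduces one auxiliary variable per gate.
Total variables = inputs + gates = 13 + 11 = 24.

24


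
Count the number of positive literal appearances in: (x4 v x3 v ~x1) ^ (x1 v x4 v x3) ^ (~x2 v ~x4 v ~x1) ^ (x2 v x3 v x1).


Scan each clause for unnegated literals.
Clause 1: 2 positive; Clause 2: 3 positive; Clause 3: 0 positive; Clause 4: 3 positive.
Total positive literal occurrences = 8.

8


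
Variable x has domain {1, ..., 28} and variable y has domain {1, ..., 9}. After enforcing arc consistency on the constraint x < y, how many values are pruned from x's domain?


For the constraint x < y, x needs a supporting value in y's domain.
x can be at most 8 (one less than y's maximum).
Valid x values from domain: 8 out of 28.
Pruned = 28 - 8 = 20.

20


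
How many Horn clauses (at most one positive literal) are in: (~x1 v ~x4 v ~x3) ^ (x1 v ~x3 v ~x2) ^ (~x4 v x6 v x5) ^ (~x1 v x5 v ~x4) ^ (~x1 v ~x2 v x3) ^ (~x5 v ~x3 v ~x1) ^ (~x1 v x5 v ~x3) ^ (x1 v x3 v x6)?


A Horn clause has at most one positive literal.
Clause 1: 0 positive lit(s) -> Horn
Clause 2: 1 positive lit(s) -> Horn
Clause 3: 2 positive lit(s) -> not Horn
Clause 4: 1 positive lit(s) -> Horn
Clause 5: 1 positive lit(s) -> Horn
Clause 6: 0 positive lit(s) -> Horn
Clause 7: 1 positive lit(s) -> Horn
Clause 8: 3 positive lit(s) -> not Horn
Total Horn clauses = 6.

6


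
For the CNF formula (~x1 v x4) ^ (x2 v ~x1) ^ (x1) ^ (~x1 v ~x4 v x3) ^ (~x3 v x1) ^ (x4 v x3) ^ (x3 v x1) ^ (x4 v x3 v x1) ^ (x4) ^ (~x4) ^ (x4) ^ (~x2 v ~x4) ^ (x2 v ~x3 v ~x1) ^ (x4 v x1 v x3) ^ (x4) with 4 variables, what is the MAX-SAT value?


Enumerate all 16 truth assignments.
For each, count how many of the 15 clauses are satisfied.
The formula is not fully satisfiable, so the maximum is below 15.
Maximum simultaneously satisfiable clauses = 13.

13


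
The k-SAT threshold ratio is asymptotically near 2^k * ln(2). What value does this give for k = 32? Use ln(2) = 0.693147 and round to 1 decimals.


Using the asymptotic formula: threshold ~ 2^k * ln(2).
2^32 = 4294967296.
4294967296 * 0.693147 = 2977043696.3.

2977043696.3
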